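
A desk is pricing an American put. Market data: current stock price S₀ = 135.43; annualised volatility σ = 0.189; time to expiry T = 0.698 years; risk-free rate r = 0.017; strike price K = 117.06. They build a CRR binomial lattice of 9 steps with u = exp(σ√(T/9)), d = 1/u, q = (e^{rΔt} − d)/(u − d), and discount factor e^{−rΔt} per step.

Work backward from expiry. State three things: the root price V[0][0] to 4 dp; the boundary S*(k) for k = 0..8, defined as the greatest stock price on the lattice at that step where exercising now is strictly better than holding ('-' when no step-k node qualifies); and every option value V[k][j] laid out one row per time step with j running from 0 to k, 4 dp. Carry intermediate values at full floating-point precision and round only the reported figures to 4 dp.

price = 1.6440
boundary = - - - - - - 98.7557 104.0929 109.7185
tree:
1.6440
2.6291 0.6608
4.1198 1.1415 0.1807
6.3003 1.9448 0.3393 0.0221
9.3529 3.2566 0.6347 0.0441 0.0000
13.3853 5.3351 1.1815 0.0882 0.0000 0.0000
18.3043 8.4893 2.1872 0.1765 0.0000 0.0000 0.0000
23.3678 12.9671 4.0226 0.3529 0.0000 0.0000 0.0000 0.0000
28.1717 18.3043 7.3415 0.7059 0.0000 0.0000 0.0000 0.0000 0.0000
32.7292 23.3678 12.9671 1.4119 0.0000 0.0000 0.0000 0.0000 0.0000 0.0000

params: Δt=0.07756 u=1.05404 d=0.94873 q=0.49937 e^(-rΔt)=0.99868
t_9 payoffs: 32.7292 23.3678 12.9671 1.4119 0.0000 0.0000 0.0000 0.0000 0.0000 0.0000
t_8: node(8,0) S=88.8883 payoff=28.1717 vs cont=28.0174 → 28.1717 [stop]  node(8,1) S=98.7557 payoff=18.3043 vs cont=18.1500 → 18.3043 [stop]  node(8,2) S=109.7185 payoff=7.3415 vs cont=7.1873 → 7.3415 [stop]  node(8,3) S=121.8982 payoff=0.0000 vs cont=0.7059 → 0.7059 [wait]  node(8,4) S=135.4300 payoff=0.0000 vs cont=0.0000 → 0.0000 [wait]  node(8,5) S=150.4639 payoff=0.0000 vs cont=0.0000 → 0.0000 [wait]  node(8,6) S=167.1667 payoff=0.0000 vs cont=0.0000 → 0.0000 [wait]  node(8,7) S=185.7237 payoff=0.0000 vs cont=0.0000 → 0.0000 [wait]  node(8,8) S=206.3407 payoff=0.0000 vs cont=0.0000 → 0.0000 [wait]  ⇒ S*(8)=109.7185
t_7: node(7,0) S=93.6922 payoff=23.3678 vs cont=23.2135 → 23.3678 [stop]  node(7,1) S=104.0929 payoff=12.9671 vs cont=12.8129 → 12.9671 [stop]  node(7,2) S=115.6481 payoff=1.4119 vs cont=4.0226 → 4.0226 [wait]  node(7,3) S=128.4861 payoff=0.0000 vs cont=0.3529 → 0.3529 [wait]  node(7,4) S=142.7492 payoff=0.0000 vs cont=0.0000 → 0.0000 [wait]  node(7,5) S=158.5956 payoff=0.0000 vs cont=0.0000 → 0.0000 [wait]  node(7,6) S=176.2011 payoff=0.0000 vs cont=0.0000 → 0.0000 [wait]  node(7,7) S=195.7610 payoff=0.0000 vs cont=0.0000 → 0.0000 [wait]  ⇒ S*(7)=104.0929
t_6: node(6,0) S=98.7557 payoff=18.3043 vs cont=18.1500 → 18.3043 [stop]  node(6,1) S=109.7185 payoff=7.3415 vs cont=8.4893 → 8.4893 [wait]  node(6,2) S=121.8982 payoff=0.0000 vs cont=2.1872 → 2.1872 [wait]  node(6,3) S=135.4300 payoff=0.0000 vs cont=0.1765 → 0.1765 [wait]  node(6,4) S=150.4639 payoff=0.0000 vs cont=0.0000 → 0.0000 [wait]  node(6,5) S=167.1667 payoff=0.0000 vs cont=0.0000 → 0.0000 [wait]  node(6,6) S=185.7237 payoff=0.0000 vs cont=0.0000 → 0.0000 [wait]  ⇒ S*(6)=98.7557
t_5: node(5,0) S=104.0929 payoff=12.9671 vs cont=13.3853 → 13.3853 [wait]  node(5,1) S=115.6481 payoff=1.4119 vs cont=5.3351 → 5.3351 [wait]  node(5,2) S=128.4861 payoff=0.0000 vs cont=1.1815 → 1.1815 [wait]  node(5,3) S=142.7492 payoff=0.0000 vs cont=0.0882 → 0.0882 [wait]  node(5,4) S=158.5956 payoff=0.0000 vs cont=0.0000 → 0.0000 [wait]  node(5,5) S=176.2011 payoff=0.0000 vs cont=0.0000 → 0.0000 [wait]  ⇒ S*(5)=-
t_4: node(4,0) S=109.7185 payoff=7.3415 vs cont=9.3529 → 9.3529 [wait]  node(4,1) S=121.8982 payoff=0.0000 vs cont=3.2566 → 3.2566 [wait]  node(4,2) S=135.4300 payoff=0.0000 vs cont=0.6347 → 0.6347 [wait]  node(4,3) S=150.4639 payoff=0.0000 vs cont=0.0441 → 0.0441 [wait]  node(4,4) S=167.1667 payoff=0.0000 vs cont=0.0000 → 0.0000 [wait]  ⇒ S*(4)=-
t_3: node(3,0) S=115.6481 payoff=1.4119 vs cont=6.3003 → 6.3003 [wait]  node(3,1) S=128.4861 payoff=0.0000 vs cont=1.9448 → 1.9448 [wait]  node(3,2) S=142.7492 payoff=0.0000 vs cont=0.3393 → 0.3393 [wait]  node(3,3) S=158.5956 payoff=0.0000 vs cont=0.0221 → 0.0221 [wait]  ⇒ S*(3)=-
t_2: node(2,0) S=121.8982 payoff=0.0000 vs cont=4.1198 → 4.1198 [wait]  node(2,1) S=135.4300 payoff=0.0000 vs cont=1.1415 → 1.1415 [wait]  node(2,2) S=150.4639 payoff=0.0000 vs cont=0.1807 → 0.1807 [wait]  ⇒ S*(2)=-
t_1: node(1,0) S=128.4861 payoff=0.0000 vs cont=2.6291 → 2.6291 [wait]  node(1,1) S=142.7492 payoff=0.0000 vs cont=0.6608 → 0.6608 [wait]  ⇒ S*(1)=-
t_0: node(0,0) S=135.4300 payoff=0.0000 vs cont=1.6440 → 1.6440 [wait]  ⇒ S*(0)=-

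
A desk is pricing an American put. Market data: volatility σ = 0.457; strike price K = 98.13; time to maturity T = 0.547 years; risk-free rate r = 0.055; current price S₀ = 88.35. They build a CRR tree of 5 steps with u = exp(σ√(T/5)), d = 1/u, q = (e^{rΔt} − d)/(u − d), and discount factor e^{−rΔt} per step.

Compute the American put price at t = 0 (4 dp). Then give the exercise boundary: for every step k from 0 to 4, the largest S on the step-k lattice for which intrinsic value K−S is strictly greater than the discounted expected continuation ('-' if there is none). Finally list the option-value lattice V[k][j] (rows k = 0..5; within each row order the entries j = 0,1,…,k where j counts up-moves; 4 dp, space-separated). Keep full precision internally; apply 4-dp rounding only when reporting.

price = 16.4625
boundary = - - 65.3002 56.1394 65.3002
tree:
16.4625
23.7660 8.8249
32.8298 14.3293 3.0239
41.9906 22.3686 5.8749 0.0000
49.8661 32.8298 11.4136 0.0000 0.0000
56.6369 41.9906 22.1743 0.0000 0.0000 0.0000

Δt=0.10940  u=1.16318  d=0.85971  q=0.48217  discount=0.99400
step 5 (expiry): payoffs max(K−S,0) = 56.6369 41.9906 22.1743 0.0000 0.0000 0.0000
step 4: (k=4,j=0): S=48.2639, (K−S)⁺=49.8661, hold=49.2775 ⇒ V=49.8661 exercise | (k=4,j=1): S=65.3002, (K−S)⁺=32.8298, hold=32.2412 ⇒ V=32.8298 exercise | (k=4,j=2): S=88.3500, (K−S)⁺=9.7800, hold=11.4136 ⇒ V=11.4136 continue | (k=4,j=3): S=119.5360, (K−S)⁺=0.0000, hold=0.0000 ⇒ V=0.0000 continue | (k=4,j=4): S=161.7302, (K−S)⁺=0.0000, hold=0.0000 ⇒ V=0.0000 continue  boundary S*=65.3002
step 3: (k=3,j=0): S=56.1394, (K−S)⁺=41.9906, hold=41.4019 ⇒ V=41.9906 exercise | (k=3,j=1): S=75.9557, (K−S)⁺=22.1743, hold=22.3686 ⇒ V=22.3686 continue | (k=3,j=2): S=102.7668, (K−S)⁺=0.0000, hold=5.8749 ⇒ V=5.8749 continue | (k=3,j=3): S=139.0417, (K−S)⁺=0.0000, hold=0.0000 ⇒ V=0.0000 continue  boundary S*=56.1394
step 2: (k=2,j=0): S=65.3002, (K−S)⁺=32.8298, hold=32.3343 ⇒ V=32.8298 exercise | (k=2,j=1): S=88.3500, (K−S)⁺=9.7800, hold=14.3293 ⇒ V=14.3293 continue | (k=2,j=2): S=119.5360, (K−S)⁺=0.0000, hold=3.0239 ⇒ V=3.0239 continue  boundary S*=65.3002
step 1: (k=1,j=0): S=75.9557, (K−S)⁺=22.1743, hold=23.7660 ⇒ V=23.7660 continue | (k=1,j=1): S=102.7668, (K−S)⁺=0.0000, hold=8.8249 ⇒ V=8.8249 continue  boundary S*=-
step 0: (k=0,j=0): S=88.3500, (K−S)⁺=9.7800, hold=16.4625 ⇒ V=16.4625 continue  boundary S*=-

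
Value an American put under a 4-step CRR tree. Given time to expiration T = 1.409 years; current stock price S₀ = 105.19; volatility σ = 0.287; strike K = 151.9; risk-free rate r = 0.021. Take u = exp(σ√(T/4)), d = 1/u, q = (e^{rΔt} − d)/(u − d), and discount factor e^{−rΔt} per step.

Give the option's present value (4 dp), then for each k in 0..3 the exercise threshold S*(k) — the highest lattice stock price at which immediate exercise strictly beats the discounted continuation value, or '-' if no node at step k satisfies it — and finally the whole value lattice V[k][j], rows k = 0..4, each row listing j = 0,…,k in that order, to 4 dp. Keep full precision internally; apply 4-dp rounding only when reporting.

price = 47.5518
boundary = - 88.7153 105.1900 124.7242
tree:
47.5518
63.1847 31.2991
77.0792 46.7100 15.0357
88.7976 63.1847 27.1758 2.0751
98.6806 77.0792 46.7100 4.0141 0.0000

Δt=0.35225, u=1.18570, d=0.84338, q=0.47921, disc=e^(-rΔt)=0.99263
k=4 terminal: V=max(K-S,0) → 98.6806 77.0792 46.7100 4.0141 0.0000
k=3: j=0 S=63.1024 intr=88.7976 cont=87.6781 V=88.7976[EX]; j=1 S=88.7153 intr=63.1847 cont=62.0652 V=63.1847[EX]; j=2 S=124.7242 intr=27.1758 cont=26.0563 V=27.1758[EX]; j=3 S=175.3488 intr=0.0000 cont=2.0751 V=2.0751[hold]  S*(3)=124.7242
k=2: j=0 S=74.8208 intr=77.0792 cont=75.9597 V=77.0792[EX]; j=1 S=105.1900 intr=46.7100 cont=45.5905 V=46.7100[EX]; j=2 S=147.8859 intr=4.0141 cont=15.0357 V=15.0357[hold]  S*(2)=105.1900
k=1: j=0 S=88.7153 intr=63.1847 cont=62.0652 V=63.1847[EX]; j=1 S=124.7242 intr=27.1758 cont=31.2991 V=31.2991[hold]  S*(1)=88.7153
k=0: j=0 S=105.1900 intr=46.7100 cont=47.5518 V=47.5518[hold]  S*(0)=-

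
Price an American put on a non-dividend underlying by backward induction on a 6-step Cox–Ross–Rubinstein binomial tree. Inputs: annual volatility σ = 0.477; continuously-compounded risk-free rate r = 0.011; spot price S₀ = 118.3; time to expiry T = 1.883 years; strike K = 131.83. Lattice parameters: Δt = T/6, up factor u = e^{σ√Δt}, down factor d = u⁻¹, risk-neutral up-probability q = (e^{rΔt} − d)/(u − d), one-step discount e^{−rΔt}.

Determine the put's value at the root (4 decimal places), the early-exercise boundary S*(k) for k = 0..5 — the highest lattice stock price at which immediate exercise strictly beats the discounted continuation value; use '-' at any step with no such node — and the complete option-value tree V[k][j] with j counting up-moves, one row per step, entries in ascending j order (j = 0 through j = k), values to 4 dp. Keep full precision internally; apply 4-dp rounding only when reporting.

params: Δt=0.31383 u=1.30633 d=0.76551 q=0.43998 e^(-rΔt)=0.99655
t_6 payoffs: 108.0247 91.2065 62.5064 13.5300 0.0000 0.0000 0.0000
t_5: node(5,0) S=31.0975 payoff=100.7325 vs cont=100.2782 → 100.7325 [stop]  node(5,1) S=53.0676 payoff=78.7624 vs cont=78.3081 → 78.7624 [stop]  node(5,2) S=90.5593 payoff=41.2707 vs cont=40.8164 → 41.2707 [stop]  node(5,3) S=154.5385 payoff=0.0000 vs cont=7.5509 → 7.5509 [wait]  node(5,4) S=263.7184 payoff=0.0000 vs cont=0.0000 → 0.0000 [wait]  node(5,5) S=450.0328 payoff=0.0000 vs cont=0.0000 → 0.0000 [wait]  ⇒ S*(5)=90.5593
t_4: node(4,0) S=40.6235 payoff=91.2065 vs cont=90.7522 → 91.2065 [stop]  node(4,1) S=69.3236 payoff=62.5064 vs cont=62.0521 → 62.5064 [stop]  node(4,2) S=118.3000 payoff=13.5300 vs cont=26.3435 → 26.3435 [wait]  node(4,3) S=201.8778 payoff=0.0000 vs cont=4.2141 → 4.2141 [wait]  node(4,4) S=344.5024 payoff=0.0000 vs cont=0.0000 → 0.0000 [wait]  ⇒ S*(4)=69.3236
t_3: node(3,0) S=53.0676 payoff=78.7624 vs cont=78.3081 → 78.7624 [stop]  node(3,1) S=90.5593 payoff=41.2707 vs cont=46.4347 → 46.4347 [wait]  node(3,2) S=154.5385 payoff=0.0000 vs cont=16.5496 → 16.5496 [wait]  node(3,3) S=263.7184 payoff=0.0000 vs cont=2.3518 → 2.3518 [wait]  ⇒ S*(3)=53.0676
t_2: node(2,0) S=69.3236 payoff=62.5064 vs cont=64.3163 → 64.3163 [wait]  node(2,1) S=118.3000 payoff=13.5300 vs cont=33.1710 → 33.1710 [wait]  node(2,2) S=201.8778 payoff=0.0000 vs cont=10.2673 → 10.2673 [wait]  ⇒ S*(2)=-
t_1: node(1,0) S=90.5593 payoff=41.2707 vs cont=50.4385 → 50.4385 [wait]  node(1,1) S=154.5385 payoff=0.0000 vs cont=23.0142 → 23.0142 [wait]  ⇒ S*(1)=-
t_0: node(0,0) S=118.3000 payoff=13.5300 vs cont=38.2400 → 38.2400 [wait]  ⇒ S*(0)=-

price = 38.2400
boundary = - - - 53.0676 69.3236 90.5593
tree:
38.2400
50.4385 23.0142
64.3163 33.1710 10.2673
78.7624 46.4347 16.5496 2.3518
91.2065 62.5064 26.3435 4.2141 0.0000
100.7325 78.7624 41.2707 7.5509 0.0000 0.0000
108.0247 91.2065 62.5064 13.5300 0.0000 0.0000 0.0000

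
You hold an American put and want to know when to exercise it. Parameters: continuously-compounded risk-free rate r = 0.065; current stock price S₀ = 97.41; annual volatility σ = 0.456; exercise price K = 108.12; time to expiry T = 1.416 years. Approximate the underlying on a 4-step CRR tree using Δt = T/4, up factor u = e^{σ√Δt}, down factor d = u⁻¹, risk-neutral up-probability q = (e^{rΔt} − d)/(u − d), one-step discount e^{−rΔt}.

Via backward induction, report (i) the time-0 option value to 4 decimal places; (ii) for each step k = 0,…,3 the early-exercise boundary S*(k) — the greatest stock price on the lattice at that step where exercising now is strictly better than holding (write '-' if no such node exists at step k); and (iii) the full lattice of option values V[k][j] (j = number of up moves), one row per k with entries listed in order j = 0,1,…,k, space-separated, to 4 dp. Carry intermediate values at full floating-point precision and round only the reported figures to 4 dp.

params: Δt=0.35400 u=1.31168 d=0.76238 q=0.47496 e^(-rΔt)=0.97725
t_4 payoffs: 75.2129 51.5031 10.7100 0.0000 0.0000
t_3: node(3,0) S=43.1636 payoff=64.9564 vs cont=62.4970 → 64.9564 [stop]  node(3,1) S=74.2634 payoff=33.8566 vs cont=31.3971 → 33.8566 [stop]  node(3,2) S=127.7710 payoff=0.0000 vs cont=5.4953 → 5.4953 [wait]  node(3,3) S=219.8312 payoff=0.0000 vs cont=0.0000 → 0.0000 [wait]  ⇒ S*(3)=74.2634
t_2: node(2,0) S=56.6169 payoff=51.5031 vs cont=49.0436 → 51.5031 [stop]  node(2,1) S=97.4100 payoff=10.7100 vs cont=19.9223 → 19.9223 [wait]  node(2,2) S=167.5949 payoff=0.0000 vs cont=2.8196 → 2.8196 [wait]  ⇒ S*(2)=56.6169
t_1: node(1,0) S=74.2634 payoff=33.8566 vs cont=35.6731 → 35.6731 [wait]  node(1,1) S=127.7710 payoff=0.0000 vs cont=11.5308 → 11.5308 [wait]  ⇒ S*(1)=-
t_0: node(0,0) S=97.4100 payoff=10.7100 vs cont=23.6558 → 23.6558 [wait]  ⇒ S*(0)=-

price = 23.6558
boundary = - - 56.6169 74.2634
tree:
23.6558
35.6731 11.5308
51.5031 19.9223 2.8196
64.9564 33.8566 5.4953 0.0000
75.2129 51.5031 10.7100 0.0000 0.0000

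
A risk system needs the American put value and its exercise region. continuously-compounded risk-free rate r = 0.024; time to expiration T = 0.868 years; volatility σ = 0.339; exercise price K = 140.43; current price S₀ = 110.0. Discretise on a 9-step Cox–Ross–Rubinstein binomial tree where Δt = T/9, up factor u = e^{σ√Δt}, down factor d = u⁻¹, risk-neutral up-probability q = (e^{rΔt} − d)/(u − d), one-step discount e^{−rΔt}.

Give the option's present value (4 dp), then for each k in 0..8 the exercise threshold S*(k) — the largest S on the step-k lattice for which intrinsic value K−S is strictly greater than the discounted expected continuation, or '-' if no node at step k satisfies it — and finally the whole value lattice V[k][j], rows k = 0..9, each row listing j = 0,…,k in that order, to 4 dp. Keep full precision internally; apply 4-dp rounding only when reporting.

price = 33.9549
boundary = - - 89.1147 80.2098 89.1147 99.0082 89.1147 99.0082 110.0000
tree:
33.9549
42.3393 25.2032
51.3153 32.9986 17.0357
60.2202 41.8492 23.7467 9.9823
68.2352 51.3153 31.9852 15.1011 4.5878
75.4493 60.2202 41.4218 22.1054 7.7266 1.2728
81.9426 68.2352 51.3153 31.0512 12.7003 2.4756 0.0000
87.7870 75.4493 60.2202 41.4218 20.1738 4.8153 0.0000 0.0000
93.0474 81.9426 68.2352 51.3153 30.4300 9.3661 0.0000 0.0000 0.0000
97.7821 87.7870 75.4493 60.2202 41.4218 18.2178 0.0000 0.0000 0.0000 0.0000

Δt=0.09644, u=1.11102, d=0.90007, q=0.48469, disc=e^(-rΔt)=0.99769
k=9 terminal: V=max(K-S,0) → 97.7821 87.7870 75.4493 60.2202 41.4218 18.2178 0.0000 0.0000 0.0000 0.0000
k=8: j=0 S=47.3826 intr=93.0474 cont=92.7227 V=93.0474[EX]; j=1 S=58.4874 intr=81.9426 cont=81.6179 V=81.9426[EX]; j=2 S=72.1948 intr=68.2352 cont=67.9105 V=68.2352[EX]; j=3 S=89.1147 intr=51.3153 cont=50.9907 V=51.3153[EX]; j=4 S=110.0000 intr=30.4300 cont=30.1053 V=30.4300[EX]; j=5 S=135.7801 intr=4.6499 cont=9.3661 V=9.3661[hold]; j=6 S=167.6022 intr=0.0000 cont=0.0000 V=0.0000[hold]; j=7 S=206.8822 intr=0.0000 cont=0.0000 V=0.0000[hold]; j=8 S=255.3680 intr=0.0000 cont=0.0000 V=0.0000[hold]  S*(8)=110.0000
k=7: j=0 S=52.6430 intr=87.7870 cont=87.4623 V=87.7870[EX]; j=1 S=64.9807 intr=75.4493 cont=75.1247 V=75.4493[EX]; j=2 S=80.2098 intr=60.2202 cont=59.8955 V=60.2202[EX]; j=3 S=99.0082 intr=41.4218 cont=41.0972 V=41.4218[EX]; j=4 S=122.2122 intr=18.2178 cont=20.1738 V=20.1738[hold]; j=5 S=150.8544 intr=0.0000 cont=4.8153 V=4.8153[hold]; j=6 S=186.2093 intr=0.0000 cont=0.0000 V=0.0000[hold]; j=7 S=229.8501 intr=0.0000 cont=0.0000 V=0.0000[hold]  S*(7)=99.0082
k=6: j=0 S=58.4874 intr=81.9426 cont=81.6179 V=81.9426[EX]; j=1 S=72.1948 intr=68.2352 cont=67.9105 V=68.2352[EX]; j=2 S=89.1147 intr=51.3153 cont=50.9907 V=51.3153[EX]; j=3 S=110.0000 intr=30.4300 cont=31.0512 V=31.0512[hold]; j=4 S=135.7801 intr=4.6499 cont=12.7003 V=12.7003[hold]; j=5 S=167.6022 intr=0.0000 cont=2.4756 V=2.4756[hold]; j=6 S=206.8822 intr=0.0000 cont=0.0000 V=0.0000[hold]  S*(6)=89.1147
k=5: j=0 S=64.9807 intr=75.4493 cont=75.1247 V=75.4493[EX]; j=1 S=80.2098 intr=60.2202 cont=59.8955 V=60.2202[EX]; j=2 S=99.0082 intr=41.4218 cont=41.3976 V=41.4218[EX]; j=3 S=122.2122 intr=18.2178 cont=22.1054 V=22.1054[hold]; j=4 S=150.8544 intr=0.0000 cont=7.7266 V=7.7266[hold]; j=5 S=186.2093 intr=0.0000 cont=1.2728 V=1.2728[hold]  S*(5)=99.0082
k=4: j=0 S=72.1948 intr=68.2352 cont=67.9105 V=68.2352[EX]; j=1 S=89.1147 intr=51.3153 cont=50.9907 V=51.3153[EX]; j=2 S=110.0000 intr=30.4300 cont=31.9852 V=31.9852[hold]; j=3 S=135.7801 intr=4.6499 cont=15.1011 V=15.1011[hold]; j=4 S=167.6022 intr=0.0000 cont=4.5878 V=4.5878[hold]  S*(4)=89.1147
k=3: j=0 S=80.2098 intr=60.2202 cont=59.8955 V=60.2202[EX]; j=1 S=99.0082 intr=41.4218 cont=41.8492 V=41.8492[hold]; j=2 S=122.2122 intr=18.2178 cont=23.7467 V=23.7467[hold]; j=3 S=150.8544 intr=0.0000 cont=9.9823 V=9.9823[hold]  S*(3)=80.2098
k=2: j=0 S=89.1147 intr=51.3153 cont=51.1973 V=51.3153[EX]; j=1 S=110.0000 intr=30.4300 cont=32.9986 V=32.9986[hold]; j=2 S=135.7801 intr=4.6499 cont=17.0357 V=17.0357[hold]  S*(2)=89.1147
k=1: j=0 S=99.0082 intr=41.4218 cont=42.3393 V=42.3393[hold]; j=1 S=122.2122 intr=18.2178 cont=25.2032 V=25.2032[hold]  S*(1)=-
k=0: j=0 S=110.0000 intr=30.4300 cont=33.9549 V=33.9549[hold]  S*(0)=-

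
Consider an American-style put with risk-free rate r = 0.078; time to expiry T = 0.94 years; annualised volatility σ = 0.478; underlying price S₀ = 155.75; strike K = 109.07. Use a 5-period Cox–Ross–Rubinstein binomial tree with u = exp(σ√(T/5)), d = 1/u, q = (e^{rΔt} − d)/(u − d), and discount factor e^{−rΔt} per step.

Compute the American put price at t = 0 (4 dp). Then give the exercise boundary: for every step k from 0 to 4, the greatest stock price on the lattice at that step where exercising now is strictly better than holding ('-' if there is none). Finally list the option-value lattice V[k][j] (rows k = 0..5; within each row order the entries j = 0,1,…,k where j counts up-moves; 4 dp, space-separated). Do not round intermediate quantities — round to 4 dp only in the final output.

params: Δt=0.18800 u=1.23030 d=0.81281 q=0.48375 e^(-rΔt)=0.98544
t_5 payoffs: 53.8142 25.4331 0.0000 0.0000 0.0000 0.0000
t_4: node(4,0) S=67.9810 payoff=41.0890 vs cont=39.5012 → 41.0890 [stop]  node(4,1) S=102.8982 payoff=6.1718 vs cont=12.9386 → 12.9386 [wait]  node(4,2) S=155.7500 payoff=0.0000 vs cont=0.0000 → 0.0000 [wait]  node(4,3) S=235.7481 payoff=0.0000 vs cont=0.0000 → 0.0000 [wait]  node(4,4) S=356.8358 payoff=0.0000 vs cont=0.0000 → 0.0000 [wait]  ⇒ S*(4)=67.9810
t_3: node(3,0) S=83.6369 payoff=25.4331 vs cont=27.0712 → 27.0712 [wait]  node(3,1) S=126.5954 payoff=0.0000 vs cont=6.5823 → 6.5823 [wait]  node(3,2) S=191.6188 payoff=0.0000 vs cont=0.0000 → 0.0000 [wait]  node(3,3) S=290.0403 payoff=0.0000 vs cont=0.0000 → 0.0000 [wait]  ⇒ S*(3)=-
t_2: node(2,0) S=102.8982 payoff=6.1718 vs cont=16.9098 → 16.9098 [wait]  node(2,1) S=155.7500 payoff=0.0000 vs cont=3.3486 → 3.3486 [wait]  node(2,2) S=235.7481 payoff=0.0000 vs cont=0.0000 → 0.0000 [wait]  ⇒ S*(2)=-
t_1: node(1,0) S=126.5954 payoff=0.0000 vs cont=10.1989 → 10.1989 [wait]  node(1,1) S=191.6188 payoff=0.0000 vs cont=1.7035 → 1.7035 [wait]  ⇒ S*(1)=-
t_0: node(0,0) S=155.7500 payoff=0.0000 vs cont=6.0006 → 6.0006 [wait]  ⇒ S*(0)=-

price = 6.0006
boundary = - - - - 67.9810
tree:
6.0006
10.1989 1.7035
16.9098 3.3486 0.0000
27.0712 6.5823 0.0000 0.0000
41.0890 12.9386 0.0000 0.0000 0.0000
53.8142 25.4331 0.0000 0.0000 0.0000 0.0000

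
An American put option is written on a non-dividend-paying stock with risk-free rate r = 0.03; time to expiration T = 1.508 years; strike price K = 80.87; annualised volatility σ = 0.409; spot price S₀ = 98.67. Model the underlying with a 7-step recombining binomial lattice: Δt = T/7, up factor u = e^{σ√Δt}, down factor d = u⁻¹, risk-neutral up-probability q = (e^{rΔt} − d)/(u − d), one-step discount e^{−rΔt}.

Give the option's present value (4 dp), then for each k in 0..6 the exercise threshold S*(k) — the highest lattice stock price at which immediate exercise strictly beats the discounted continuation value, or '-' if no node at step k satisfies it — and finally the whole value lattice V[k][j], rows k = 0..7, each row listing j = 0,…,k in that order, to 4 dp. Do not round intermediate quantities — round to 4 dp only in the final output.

params: Δt=0.21543 u=1.20905 d=0.82710 q=0.46966 e^(-rΔt)=0.99356
t_7 payoffs: 54.7438 42.6787 25.0419 0.0000 0.0000 0.0000 0.0000 0.0000
t_6: node(6,0) S=31.5879 payoff=49.2821 vs cont=48.7611 → 49.2821 [stop]  node(6,1) S=46.1752 payoff=34.6948 vs cont=34.1738 → 34.6948 [stop]  node(6,2) S=67.4990 payoff=13.3710 vs cont=13.1952 → 13.3710 [stop]  node(6,3) S=98.6700 payoff=0.0000 vs cont=0.0000 → 0.0000 [wait]  node(6,4) S=144.2358 payoff=0.0000 vs cont=0.0000 → 0.0000 [wait]  node(6,5) S=210.8440 payoff=0.0000 vs cont=0.0000 → 0.0000 [wait]  node(6,6) S=308.2119 payoff=0.0000 vs cont=0.0000 → 0.0000 [wait]  ⇒ S*(6)=67.4990
t_5: node(5,0) S=38.1913 payoff=42.6787 vs cont=42.1577 → 42.6787 [stop]  node(5,1) S=55.8281 payoff=25.0419 vs cont=24.5209 → 25.0419 [stop]  node(5,2) S=81.6096 payoff=0.0000 vs cont=7.0455 → 7.0455 [wait]  node(5,3) S=119.2969 payoff=0.0000 vs cont=0.0000 → 0.0000 [wait]  node(5,4) S=174.3883 payoff=0.0000 vs cont=0.0000 → 0.0000 [wait]  node(5,5) S=254.9208 payoff=0.0000 vs cont=0.0000 → 0.0000 [wait]  ⇒ S*(5)=55.8281
t_4: node(4,0) S=46.1752 payoff=34.6948 vs cont=34.1738 → 34.6948 [stop]  node(4,1) S=67.4990 payoff=13.3710 vs cont=16.4829 → 16.4829 [wait]  node(4,2) S=98.6700 payoff=0.0000 vs cont=3.7125 → 3.7125 [wait]  node(4,3) S=144.2358 payoff=0.0000 vs cont=0.0000 → 0.0000 [wait]  node(4,4) S=210.8440 payoff=0.0000 vs cont=0.0000 → 0.0000 [wait]  ⇒ S*(4)=46.1752
t_3: node(3,0) S=55.8281 payoff=25.0419 vs cont=25.9730 → 25.9730 [wait]  node(3,1) S=81.6096 payoff=0.0000 vs cont=10.4176 → 10.4176 [wait]  node(3,2) S=119.2969 payoff=0.0000 vs cont=1.9562 → 1.9562 [wait]  node(3,3) S=174.3883 payoff=0.0000 vs cont=0.0000 → 0.0000 [wait]  ⇒ S*(3)=-
t_2: node(2,0) S=67.4990 payoff=13.3710 vs cont=18.5470 → 18.5470 [wait]  node(2,1) S=98.6700 payoff=0.0000 vs cont=6.4021 → 6.4021 [wait]  node(2,2) S=144.2358 payoff=0.0000 vs cont=1.0308 → 1.0308 [wait]  ⇒ S*(2)=-
t_1: node(1,0) S=81.6096 payoff=0.0000 vs cont=12.7603 → 12.7603 [wait]  node(1,1) S=119.2969 payoff=0.0000 vs cont=3.8544 → 3.8544 [wait]  ⇒ S*(1)=-
t_0: node(0,0) S=98.6700 payoff=0.0000 vs cont=8.5223 → 8.5223 [wait]  ⇒ S*(0)=-

price = 8.5223
boundary = - - - - 46.1752 55.8281 67.4990
tree:
8.5223
12.7603 3.8544
18.5470 6.4021 1.0308
25.9730 10.4176 1.9562 0.0000
34.6948 16.4829 3.7125 0.0000 0.0000
42.6787 25.0419 7.0455 0.0000 0.0000 0.0000
49.2821 34.6948 13.3710 0.0000 0.0000 0.0000 0.0000
54.7438 42.6787 25.0419 0.0000 0.0000 0.0000 0.0000 0.0000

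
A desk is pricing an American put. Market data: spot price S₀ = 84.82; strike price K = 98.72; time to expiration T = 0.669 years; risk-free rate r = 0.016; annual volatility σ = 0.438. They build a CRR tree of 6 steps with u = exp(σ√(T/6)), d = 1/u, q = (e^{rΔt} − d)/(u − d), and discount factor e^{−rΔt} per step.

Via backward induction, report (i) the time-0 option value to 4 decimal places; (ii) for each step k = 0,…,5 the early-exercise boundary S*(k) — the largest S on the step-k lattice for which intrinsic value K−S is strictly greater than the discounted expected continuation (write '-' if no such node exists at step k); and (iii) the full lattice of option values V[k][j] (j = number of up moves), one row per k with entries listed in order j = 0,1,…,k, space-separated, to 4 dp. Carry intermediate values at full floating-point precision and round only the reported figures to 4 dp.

Δt=0.11150, u=1.15749, d=0.86394, q=0.46958, disc=e^(-rΔt)=0.99822
k=6 terminal: V=max(K-S,0) → 63.4512 51.4673 35.4114 13.9000 0.0000 0.0000 0.0000
k=5: j=0 S=40.8234 intr=57.8966 cont=57.7207 V=57.8966[EX]; j=1 S=54.6946 intr=44.0254 cont=43.8494 V=44.0254[EX]; j=2 S=73.2791 intr=25.4409 cont=25.2649 V=25.4409[EX]; j=3 S=98.1784 intr=0.5416 cont=7.3596 V=7.3596[hold]; j=4 S=131.5382 intr=0.0000 cont=0.0000 V=0.0000[hold]; j=5 S=176.2331 intr=0.0000 cont=0.0000 V=0.0000[hold]  S*(5)=73.2791
k=4: j=0 S=47.2527 intr=51.4673 cont=51.2913 V=51.4673[EX]; j=1 S=63.3086 intr=35.4114 cont=35.2355 V=35.4114[EX]; j=2 S=84.8200 intr=13.9000 cont=16.9200 V=16.9200[hold]; j=3 S=113.6407 intr=0.0000 cont=3.8967 V=3.8967[hold]; j=4 S=152.2543 intr=0.0000 cont=0.0000 V=0.0000[hold]  S*(4)=63.3086
k=3: j=0 S=54.6946 intr=44.0254 cont=43.8494 V=44.0254[EX]; j=1 S=73.2791 intr=25.4409 cont=26.6805 V=26.6805[hold]; j=2 S=98.1784 intr=0.5416 cont=10.7852 V=10.7852[hold]; j=3 S=131.5382 intr=0.0000 cont=2.0632 V=2.0632[hold]  S*(3)=54.6946
k=2: j=0 S=63.3086 intr=35.4114 cont=35.8165 V=35.8165[hold]; j=1 S=84.8200 intr=13.9000 cont=19.1821 V=19.1821[hold]; j=2 S=113.6407 intr=0.0000 cont=6.6776 V=6.6776[hold]  S*(2)=-
k=1: j=0 S=73.2791 intr=25.4409 cont=27.9554 V=27.9554[hold]; j=1 S=98.1784 intr=0.5416 cont=13.2864 V=13.2864[hold]  S*(1)=-
k=0: j=0 S=84.8200 intr=13.9000 cont=21.0295 V=21.0295[hold]  S*(0)=-

price = 21.0295
boundary = - - - 54.6946 63.3086 73.2791
tree:
21.0295
27.9554 13.2864
35.8165 19.1821 6.6776
44.0254 26.6805 10.7852 2.0632
51.4673 35.4114 16.9200 3.8967 0.0000
57.8966 44.0254 25.4409 7.3596 0.0000 0.0000
63.4512 51.4673 35.4114 13.9000 0.0000 0.0000 0.0000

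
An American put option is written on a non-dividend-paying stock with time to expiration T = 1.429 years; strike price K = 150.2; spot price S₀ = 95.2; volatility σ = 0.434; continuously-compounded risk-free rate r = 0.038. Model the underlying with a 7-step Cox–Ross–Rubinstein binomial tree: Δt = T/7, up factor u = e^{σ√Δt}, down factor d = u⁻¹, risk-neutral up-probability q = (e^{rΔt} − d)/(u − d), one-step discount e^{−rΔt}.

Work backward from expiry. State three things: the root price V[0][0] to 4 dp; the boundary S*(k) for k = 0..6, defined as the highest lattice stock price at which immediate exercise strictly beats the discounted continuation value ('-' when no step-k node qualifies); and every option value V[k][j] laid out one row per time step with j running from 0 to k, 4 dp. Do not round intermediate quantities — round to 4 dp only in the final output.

params: Δt=0.20414 u=1.21664 d=0.82194 q=0.47086 e^(-rΔt)=0.99227
t_7 payoffs: 126.0727 114.4866 97.3368 71.9515 34.3761 0.0000 0.0000 0.0000
t_6: node(6,0) S=29.3542 payoff=120.8458 vs cont=119.6851 → 120.8458 [stop]  node(6,1) S=43.4503 payoff=106.7497 vs cont=105.5891 → 106.7497 [stop]  node(6,2) S=64.3154 payoff=85.8846 vs cont=84.7240 → 85.8846 [stop]  node(6,3) S=95.2000 payoff=55.0000 vs cont=53.8393 → 55.0000 [stop]  node(6,4) S=140.9156 payoff=9.2844 vs cont=18.0491 → 18.0491 [wait]  node(6,5) S=208.5841 payoff=0.0000 vs cont=0.0000 → 0.0000 [wait]  node(6,6) S=308.7475 payoff=0.0000 vs cont=0.0000 → 0.0000 [wait]  ⇒ S*(6)=95.2000
t_5: node(5,0) S=35.7134 payoff=114.4866 vs cont=113.3259 → 114.4866 [stop]  node(5,1) S=52.8632 payoff=97.3368 vs cont=96.1761 → 97.3368 [stop]  node(5,2) S=78.2485 payoff=71.9515 vs cont=70.7909 → 71.9515 [stop]  node(5,3) S=115.8239 payoff=34.3761 vs cont=37.3106 → 37.3106 [wait]  node(5,4) S=171.4432 payoff=0.0000 vs cont=9.4766 → 9.4766 [wait]  node(5,5) S=253.7712 payoff=0.0000 vs cont=0.0000 → 0.0000 [wait]  ⇒ S*(5)=78.2485
t_4: node(4,0) S=43.4503 payoff=106.7497 vs cont=105.5891 → 106.7497 [stop]  node(4,1) S=64.3154 payoff=85.8846 vs cont=84.7240 → 85.8846 [stop]  node(4,2) S=95.2000 payoff=55.0000 vs cont=55.2104 → 55.2104 [wait]  node(4,3) S=140.9156 payoff=9.2844 vs cont=24.0175 → 24.0175 [wait]  node(4,4) S=208.5841 payoff=0.0000 vs cont=4.9757 → 4.9757 [wait]  ⇒ S*(4)=64.3154
t_3: node(3,0) S=52.8632 payoff=97.3368 vs cont=96.1761 → 97.3368 [stop]  node(3,1) S=78.2485 payoff=71.9515 vs cont=70.8892 → 71.9515 [stop]  node(3,2) S=115.8239 payoff=34.3761 vs cont=40.2096 → 40.2096 [wait]  node(3,3) S=171.4432 payoff=0.0000 vs cont=14.9351 → 14.9351 [wait]  ⇒ S*(3)=78.2485
t_2: node(2,0) S=64.3154 payoff=85.8846 vs cont=84.7240 → 85.8846 [stop]  node(2,1) S=95.2000 payoff=55.0000 vs cont=56.5649 → 56.5649 [wait]  node(2,2) S=140.9156 payoff=9.2844 vs cont=28.0900 → 28.0900 [wait]  ⇒ S*(2)=64.3154
t_1: node(1,0) S=78.2485 payoff=71.9515 vs cont=71.5220 → 71.9515 [stop]  node(1,1) S=115.8239 payoff=34.3761 vs cont=42.8236 → 42.8236 [wait]  ⇒ S*(1)=78.2485
t_0: node(0,0) S=95.2000 payoff=55.0000 vs cont=57.7862 → 57.7862 [wait]  ⇒ S*(0)=-

price = 57.7862
boundary = - 78.2485 64.3154 78.2485 64.3154 78.2485 95.2000
tree:
57.7862
71.9515 42.8236
85.8846 56.5649 28.0900
97.3368 71.9515 40.2096 14.9351
106.7497 85.8846 55.2104 24.0175 4.9757
114.4866 97.3368 71.9515 37.3106 9.4766 0.0000
120.8458 106.7497 85.8846 55.0000 18.0491 0.0000 0.0000
126.0727 114.4866 97.3368 71.9515 34.3761 0.0000 0.0000 0.0000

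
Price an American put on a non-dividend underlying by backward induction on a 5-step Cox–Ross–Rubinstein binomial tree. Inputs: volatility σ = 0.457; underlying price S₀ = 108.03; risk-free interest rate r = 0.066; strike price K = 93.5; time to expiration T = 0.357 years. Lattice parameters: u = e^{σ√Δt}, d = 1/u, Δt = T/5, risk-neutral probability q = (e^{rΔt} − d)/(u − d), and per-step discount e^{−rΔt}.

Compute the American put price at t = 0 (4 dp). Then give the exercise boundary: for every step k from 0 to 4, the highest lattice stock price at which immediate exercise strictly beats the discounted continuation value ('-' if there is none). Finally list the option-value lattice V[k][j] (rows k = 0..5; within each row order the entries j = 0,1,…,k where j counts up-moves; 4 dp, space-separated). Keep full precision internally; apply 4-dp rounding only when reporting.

Δt=0.07140  u=1.12988  d=0.88505  q=0.48880  discount=0.99530
step 5 (expiry): payoffs max(K−S,0) = 34.8352 18.6065 0.0000 0.0000 0.0000 0.0000
step 4: (k=4,j=0): S=66.2843, (K−S)⁺=27.2157, hold=26.7761 ⇒ V=27.2157 exercise | (k=4,j=1): S=84.6209, (K−S)⁺=8.8791, hold=9.4669 ⇒ V=9.4669 continue | (k=4,j=2): S=108.0300, (K−S)⁺=0.0000, hold=0.0000 ⇒ V=0.0000 continue | (k=4,j=3): S=137.9149, (K−S)⁺=0.0000, hold=0.0000 ⇒ V=0.0000 continue | (k=4,j=4): S=176.0670, (K−S)⁺=0.0000, hold=0.0000 ⇒ V=0.0000 continue  boundary S*=66.2843
step 3: (k=3,j=0): S=74.8935, (K−S)⁺=18.6065, hold=18.4529 ⇒ V=18.6065 exercise | (k=3,j=1): S=95.6117, (K−S)⁺=0.0000, hold=4.8167 ⇒ V=4.8167 continue | (k=3,j=2): S=122.0612, (K−S)⁺=0.0000, hold=0.0000 ⇒ V=0.0000 continue | (k=3,j=3): S=155.8277, (K−S)⁺=0.0000, hold=0.0000 ⇒ V=0.0000 continue  boundary S*=74.8935
step 2: (k=2,j=0): S=84.6209, (K−S)⁺=8.8791, hold=11.8102 ⇒ V=11.8102 continue | (k=2,j=1): S=108.0300, (K−S)⁺=0.0000, hold=2.4507 ⇒ V=2.4507 continue | (k=2,j=2): S=137.9149, (K−S)⁺=0.0000, hold=0.0000 ⇒ V=0.0000 continue  boundary S*=-
step 1: (k=1,j=0): S=95.6117, (K−S)⁺=0.0000, hold=7.2013 ⇒ V=7.2013 continue | (k=1,j=1): S=122.0612, (K−S)⁺=0.0000, hold=1.2469 ⇒ V=1.2469 continue  boundary S*=-
step 0: (k=0,j=0): S=108.0300, (K−S)⁺=0.0000, hold=4.2706 ⇒ V=4.2706 continue  boundary S*=-

price = 4.2706
boundary = - - - 74.8935 66.2843
tree:
4.2706
7.2013 1.2469
11.8102 2.4507 0.0000
18.6065 4.8167 0.0000 0.0000
27.2157 9.4669 0.0000 0.0000 0.0000
34.8352 18.6065 0.0000 0.0000 0.0000 0.0000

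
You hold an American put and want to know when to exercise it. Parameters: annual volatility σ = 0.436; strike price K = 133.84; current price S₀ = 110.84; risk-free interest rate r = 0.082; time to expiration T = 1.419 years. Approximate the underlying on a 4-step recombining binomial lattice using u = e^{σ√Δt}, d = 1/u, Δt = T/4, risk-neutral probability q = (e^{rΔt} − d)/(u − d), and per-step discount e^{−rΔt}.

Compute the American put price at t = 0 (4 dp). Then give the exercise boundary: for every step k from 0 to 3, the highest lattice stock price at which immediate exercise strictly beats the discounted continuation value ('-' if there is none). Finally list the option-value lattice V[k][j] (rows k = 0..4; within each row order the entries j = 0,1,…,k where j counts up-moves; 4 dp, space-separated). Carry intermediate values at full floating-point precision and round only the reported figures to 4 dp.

Δt=0.35475  u=1.29652  d=0.77129  q=0.49164  discount=0.97133
step 4 (expiry): payoffs max(K−S,0) = 94.6138 67.9019 23.0000 0.0000 0.0000
step 3: (k=3,j=0): S=50.8577, (K−S)⁺=82.9823, hold=79.1451 ⇒ V=82.9823 exercise | (k=3,j=1): S=85.4902, (K−S)⁺=48.3498, hold=44.5125 ⇒ V=48.3498 exercise | (k=3,j=2): S=143.7065, (K−S)⁺=0.0000, hold=11.3571 ⇒ V=11.3571 continue | (k=3,j=3): S=241.5664, (K−S)⁺=0.0000, hold=0.0000 ⇒ V=0.0000 continue  boundary S*=85.4902
step 2: (k=2,j=0): S=65.9381, (K−S)⁺=67.9019, hold=64.0646 ⇒ V=67.9019 exercise | (k=2,j=1): S=110.8400, (K−S)⁺=23.0000, hold=29.2979 ⇒ V=29.2979 continue | (k=2,j=2): S=186.3187, (K−S)⁺=0.0000, hold=5.6080 ⇒ V=5.6080 continue  boundary S*=65.9381
step 1: (k=1,j=0): S=85.4902, (K−S)⁺=48.3498, hold=47.5200 ⇒ V=48.3498 exercise | (k=1,j=1): S=143.7065, (K−S)⁺=0.0000, hold=17.1450 ⇒ V=17.1450 continue  boundary S*=85.4902
step 0: (k=0,j=0): S=110.8400, (K−S)⁺=23.0000, hold=32.0619 ⇒ V=32.0619 continue  boundary S*=-

price = 32.0619
boundary = - 85.4902 65.9381 85.4902
tree:
32.0619
48.3498 17.1450
67.9019 29.2979 5.6080
82.9823 48.3498 11.3571 0.0000
94.6138 67.9019 23.0000 0.0000 0.0000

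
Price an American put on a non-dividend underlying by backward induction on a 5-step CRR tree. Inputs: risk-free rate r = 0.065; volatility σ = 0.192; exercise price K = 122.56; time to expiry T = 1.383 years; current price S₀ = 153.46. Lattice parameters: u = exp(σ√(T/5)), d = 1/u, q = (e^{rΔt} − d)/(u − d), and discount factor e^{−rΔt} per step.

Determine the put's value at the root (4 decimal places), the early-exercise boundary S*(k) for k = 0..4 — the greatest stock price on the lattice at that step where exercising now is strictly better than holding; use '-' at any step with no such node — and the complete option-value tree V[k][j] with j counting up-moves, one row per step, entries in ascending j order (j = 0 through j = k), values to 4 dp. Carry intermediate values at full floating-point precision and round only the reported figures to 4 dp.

price = 1.3567
boundary = - - - - 102.4656
tree:
1.3567
2.7719 0.3083
5.5455 0.7208 0.0000
10.7797 1.6849 0.0000 0.0000
20.0944 3.9387 0.0000 0.0000 0.0000
29.9359 9.2071 0.0000 0.0000 0.0000 0.0000

params: Δt=0.27660 u=1.10625 d=0.90395 q=0.56445 e^(-rΔt)=0.98218
t_5 payoffs: 29.9359 9.2071 0.0000 0.0000 0.0000 0.0000
t_4: node(4,0) S=102.4656 payoff=20.0944 vs cont=17.9106 → 20.0944 [stop]  node(4,1) S=125.3969 payoff=0.0000 vs cont=3.9387 → 3.9387 [wait]  node(4,2) S=153.4600 payoff=0.0000 vs cont=0.0000 → 0.0000 [wait]  node(4,3) S=187.8035 payoff=0.0000 vs cont=0.0000 → 0.0000 [wait]  node(4,4) S=229.8329 payoff=0.0000 vs cont=0.0000 → 0.0000 [wait]  ⇒ S*(4)=102.4656
t_3: node(3,0) S=113.3529 payoff=9.2071 vs cont=10.7797 → 10.7797 [wait]  node(3,1) S=138.7206 payoff=0.0000 vs cont=1.6849 → 1.6849 [wait]  node(3,2) S=169.7655 payoff=0.0000 vs cont=0.0000 → 0.0000 [wait]  node(3,3) S=207.7581 payoff=0.0000 vs cont=0.0000 → 0.0000 [wait]  ⇒ S*(3)=-
t_2: node(2,0) S=125.3969 payoff=0.0000 vs cont=5.5455 → 5.5455 [wait]  node(2,1) S=153.4600 payoff=0.0000 vs cont=0.7208 → 0.7208 [wait]  node(2,2) S=187.8035 payoff=0.0000 vs cont=0.0000 → 0.0000 [wait]  ⇒ S*(2)=-
t_1: node(1,0) S=138.7206 payoff=0.0000 vs cont=2.7719 → 2.7719 [wait]  node(1,1) S=169.7655 payoff=0.0000 vs cont=0.3083 → 0.3083 [wait]  ⇒ S*(1)=-
t_0: node(0,0) S=153.4600 payoff=0.0000 vs cont=1.3567 → 1.3567 [wait]  ⇒ S*(0)=-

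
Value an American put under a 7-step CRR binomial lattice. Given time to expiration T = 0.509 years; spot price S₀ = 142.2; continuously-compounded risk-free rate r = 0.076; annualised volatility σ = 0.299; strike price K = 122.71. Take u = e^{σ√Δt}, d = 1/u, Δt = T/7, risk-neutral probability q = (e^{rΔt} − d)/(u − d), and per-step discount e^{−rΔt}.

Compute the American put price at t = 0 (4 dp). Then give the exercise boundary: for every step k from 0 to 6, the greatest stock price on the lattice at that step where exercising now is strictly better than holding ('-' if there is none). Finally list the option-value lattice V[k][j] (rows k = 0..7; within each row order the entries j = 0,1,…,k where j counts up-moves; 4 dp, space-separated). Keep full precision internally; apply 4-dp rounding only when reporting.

Δt=0.07271  u=1.08397  d=0.92254  q=0.51418  discount=0.99449
step 7 (expiry): payoffs max(K−S,0) = 41.8398 27.6889 11.0618 0.0000 0.0000 0.0000 0.0000 0.0000
step 6: (k=6,j=0): S=87.6605, (K−S)⁺=35.0495, hold=34.3732 ⇒ V=35.0495 exercise | (k=6,j=1): S=102.9997, (K−S)⁺=19.7103, hold=19.0340 ⇒ V=19.7103 exercise | (k=6,j=2): S=121.0230, (K−S)⁺=1.6870, hold=5.3444 ⇒ V=5.3444 continue | (k=6,j=3): S=142.2000, (K−S)⁺=0.0000, hold=0.0000 ⇒ V=0.0000 continue | (k=6,j=4): S=167.0827, (K−S)⁺=0.0000, hold=0.0000 ⇒ V=0.0000 continue | (k=6,j=5): S=196.3194, (K−S)⁺=0.0000, hold=0.0000 ⇒ V=0.0000 continue | (k=6,j=6): S=230.6721, (K−S)⁺=0.0000, hold=0.0000 ⇒ V=0.0000 continue  boundary S*=102.9997
step 5: (k=5,j=0): S=95.0211, (K−S)⁺=27.6889, hold=27.0126 ⇒ V=27.6889 exercise | (k=5,j=1): S=111.6482, (K−S)⁺=11.0618, hold=12.2557 ⇒ V=12.2557 continue | (k=5,j=2): S=131.1849, (K−S)⁺=0.0000, hold=2.5821 ⇒ V=2.5821 continue | (k=5,j=3): S=154.1401, (K−S)⁺=0.0000, hold=0.0000 ⇒ V=0.0000 continue | (k=5,j=4): S=181.1120, (K−S)⁺=0.0000, hold=0.0000 ⇒ V=0.0000 continue | (k=5,j=5): S=212.8037, (K−S)⁺=0.0000, hold=0.0000 ⇒ V=0.0000 continue  boundary S*=95.0211
step 4: (k=4,j=0): S=102.9997, (K−S)⁺=19.7103, hold=19.6445 ⇒ V=19.7103 exercise | (k=4,j=1): S=121.0230, (K−S)⁺=1.6870, hold=7.2416 ⇒ V=7.2416 continue | (k=4,j=2): S=142.2000, (K−S)⁺=0.0000, hold=1.2475 ⇒ V=1.2475 continue | (k=4,j=3): S=167.0827, (K−S)⁺=0.0000, hold=0.0000 ⇒ V=0.0000 continue | (k=4,j=4): S=196.3194, (K−S)⁺=0.0000, hold=0.0000 ⇒ V=0.0000 continue  boundary S*=102.9997
step 3: (k=3,j=0): S=111.6482, (K−S)⁺=11.0618, hold=13.2258 ⇒ V=13.2258 continue | (k=3,j=1): S=131.1849, (K−S)⁺=0.0000, hold=4.1366 ⇒ V=4.1366 continue | (k=3,j=2): S=154.1401, (K−S)⁺=0.0000, hold=0.6027 ⇒ V=0.6027 continue | (k=3,j=3): S=181.1120, (K−S)⁺=0.0000, hold=0.0000 ⇒ V=0.0000 continue  boundary S*=-
step 2: (k=2,j=0): S=121.0230, (K−S)⁺=1.6870, hold=8.5052 ⇒ V=8.5052 continue | (k=2,j=1): S=142.2000, (K−S)⁺=0.0000, hold=2.3068 ⇒ V=2.3068 continue | (k=2,j=2): S=167.0827, (K−S)⁺=0.0000, hold=0.2912 ⇒ V=0.2912 continue  boundary S*=-
step 1: (k=1,j=0): S=131.1849, (K−S)⁺=0.0000, hold=5.2887 ⇒ V=5.2887 continue | (k=1,j=1): S=154.1401, (K−S)⁺=0.0000, hold=1.2634 ⇒ V=1.2634 continue  boundary S*=-
step 0: (k=0,j=0): S=142.2000, (K−S)⁺=0.0000, hold=3.2012 ⇒ V=3.2012 continue  boundary S*=-

price = 3.2012
boundary = - - - - 102.9997 95.0211 102.9997
tree:
3.2012
5.2887 1.2634
8.5052 2.3068 0.2912
13.2258 4.1366 0.6027 0.0000
19.7103 7.2416 1.2475 0.0000 0.0000
27.6889 12.2557 2.5821 0.0000 0.0000 0.0000
35.0495 19.7103 5.3444 0.0000 0.0000 0.0000 0.0000
41.8398 27.6889 11.0618 0.0000 0.0000 0.0000 0.0000 0.0000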